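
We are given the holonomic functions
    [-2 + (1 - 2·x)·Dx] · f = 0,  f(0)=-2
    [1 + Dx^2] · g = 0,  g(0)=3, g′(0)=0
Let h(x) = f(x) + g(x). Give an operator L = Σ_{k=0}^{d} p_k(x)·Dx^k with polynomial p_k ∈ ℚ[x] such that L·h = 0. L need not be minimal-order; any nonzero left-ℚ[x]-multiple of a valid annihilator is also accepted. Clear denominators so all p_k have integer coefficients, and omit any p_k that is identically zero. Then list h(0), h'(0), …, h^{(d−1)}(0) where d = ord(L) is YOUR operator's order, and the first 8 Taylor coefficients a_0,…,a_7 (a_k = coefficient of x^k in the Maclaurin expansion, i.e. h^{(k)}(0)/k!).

L = (50 - 8·x + 8·x^2) + (-9 + 22·x - 12·x^2 + 8·x^3)·Dx + (50 - 8·x + 8·x^2)·Dx^2 + (-9 + 22·x - 12·x^2 + 8·x^3)·Dx^3  (order 3).
h: a_k = 1, -4, -19/2, -16, -255/8, -64, -30721/240, -256, …
ICs: h(0) = 1, h′(0) = -4, h′′(0) = -19.

f: a_k = -2, -4, -8, -16, -32, -64, -128, -256, …
g: a_k = 3, 0, -3/2, 0, 1/8, 0, -1/240, 0, …
f+g: L₀ = lclm(L_f,L_g), ord ≤ 1+2.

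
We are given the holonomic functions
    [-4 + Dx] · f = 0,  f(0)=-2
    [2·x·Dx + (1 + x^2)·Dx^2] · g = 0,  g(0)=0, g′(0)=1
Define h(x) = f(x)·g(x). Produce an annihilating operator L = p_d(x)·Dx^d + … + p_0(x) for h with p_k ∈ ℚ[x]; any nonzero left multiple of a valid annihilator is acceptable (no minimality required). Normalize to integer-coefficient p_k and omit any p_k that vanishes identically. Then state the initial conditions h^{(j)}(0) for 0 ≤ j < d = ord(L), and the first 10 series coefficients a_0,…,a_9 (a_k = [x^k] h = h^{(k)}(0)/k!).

f: a_k = -2, -8, -16, -64/3, -64/3, -256/15, -512/45, -2048/315, -1024/315, -4096/2835, …
g: a_k = 0, 1, 0, -1/3, 0, 1/5, 0, -1/7, 0, 1/9, …
Sym-product of L_f,L_g gives L₀ (≤ ord 2).
L = (16 - 8·x + 16·x^2) + (-8 + 2·x - 8·x^2)·Dx + (1 + x^2)·Dx^2  (order 2).
h: a_k = 0, -2, -8, -46/3, -56/3, -82/5, -104/9, -754/105, -248/63, -314/189, …
ICs: h(0) = 0, h′(0) = -2.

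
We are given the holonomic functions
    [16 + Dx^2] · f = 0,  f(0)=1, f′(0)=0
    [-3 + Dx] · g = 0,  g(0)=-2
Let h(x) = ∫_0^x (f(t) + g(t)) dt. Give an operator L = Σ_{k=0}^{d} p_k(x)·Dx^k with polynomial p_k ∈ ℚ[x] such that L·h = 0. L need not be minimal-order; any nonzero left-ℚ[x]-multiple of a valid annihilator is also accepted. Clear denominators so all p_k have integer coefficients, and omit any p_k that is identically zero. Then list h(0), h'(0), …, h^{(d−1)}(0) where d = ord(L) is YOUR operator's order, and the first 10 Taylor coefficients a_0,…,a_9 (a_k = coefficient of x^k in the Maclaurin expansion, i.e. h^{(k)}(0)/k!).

f: a_k = 1, 0, -8, 0, 32/3, 0, -256/45, 0, 512/315, 0, …
g: a_k = -2, -6, -9, -9, -27/4, -81/20, -81/40, -243/280, -729/2240, -243/2240, …
Sum ⇒ L₀ = lclm(L_f,L_g) in ℚ(x)⟨Dx⟩.
∫: right-multiply L₀ by Dx.
L = -48·Dx + 16·Dx^2 - 3·Dx^3 + Dx^4  (order 4).
h: a_k = 0, -1, -3, -17/3, -9/4, 47/60, -27/40, -2777/2520, -243/2240, 26207/181440, …
ICs: h(0) = 0, h′(0) = -1, h′′(0) = -6, h′′′(0) = -34.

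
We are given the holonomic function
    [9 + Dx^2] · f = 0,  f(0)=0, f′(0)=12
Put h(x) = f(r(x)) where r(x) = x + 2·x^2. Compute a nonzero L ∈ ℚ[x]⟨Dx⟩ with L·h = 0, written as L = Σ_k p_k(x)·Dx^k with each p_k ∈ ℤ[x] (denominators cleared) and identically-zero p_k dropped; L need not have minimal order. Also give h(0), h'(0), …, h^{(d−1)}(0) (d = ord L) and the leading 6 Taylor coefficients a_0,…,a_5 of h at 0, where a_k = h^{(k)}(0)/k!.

f: a_k = 0, 12, 0, -18, 0, 81/10, …
h₀=f(r): pull back L_f along r ⇒ L₀.
L = (9 + 108·x + 432·x^2 + 576·x^3) - 4·Dx + (1 + 4·x)·Dx^2  (order 2).
h: a_k = 0, 12, 24, -18, -108, -2079/10, …
ICs: h(0) = 0, h′(0) = 12.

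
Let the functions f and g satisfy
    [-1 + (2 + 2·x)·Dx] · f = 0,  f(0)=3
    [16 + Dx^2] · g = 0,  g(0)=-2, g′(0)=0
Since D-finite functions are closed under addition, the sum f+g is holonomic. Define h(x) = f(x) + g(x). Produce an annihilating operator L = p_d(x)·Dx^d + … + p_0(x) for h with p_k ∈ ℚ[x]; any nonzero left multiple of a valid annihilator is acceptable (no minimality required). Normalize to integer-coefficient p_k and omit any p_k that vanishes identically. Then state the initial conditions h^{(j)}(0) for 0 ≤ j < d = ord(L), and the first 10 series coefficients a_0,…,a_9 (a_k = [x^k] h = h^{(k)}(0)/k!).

f: a_k = 3, 3/2, -3/8, 3/16, -15/128, 21/256, -63/1024, 99/2048, -1287/32768, 2145/65536, …
g: a_k = -2, 0, 16, 0, -64/3, 0, 512/45, 0, -1024/315, 0, …
L₀ := lclm(L_f,L_g); ord L₀ ≤ 1+2.
L = (-1072 - 2048·x - 1024·x^2) + (2016 + 6112·x + 6144·x^2 + 2048·x^3)·Dx + (-67 - 128·x - 64·x^2)·Dx^2 + (126 + 382·x + 384·x^2 + 128·x^3)·Dx^3  (order 3).
h: a_k = 1, 3/2, 125/8, 3/16, -8237/384, 21/256, 521453/46080, 99/2048, -33959837/10321920, 2145/65536, …
ICs: h(0) = 1, h′(0) = 3/2, h′′(0) = 125/4.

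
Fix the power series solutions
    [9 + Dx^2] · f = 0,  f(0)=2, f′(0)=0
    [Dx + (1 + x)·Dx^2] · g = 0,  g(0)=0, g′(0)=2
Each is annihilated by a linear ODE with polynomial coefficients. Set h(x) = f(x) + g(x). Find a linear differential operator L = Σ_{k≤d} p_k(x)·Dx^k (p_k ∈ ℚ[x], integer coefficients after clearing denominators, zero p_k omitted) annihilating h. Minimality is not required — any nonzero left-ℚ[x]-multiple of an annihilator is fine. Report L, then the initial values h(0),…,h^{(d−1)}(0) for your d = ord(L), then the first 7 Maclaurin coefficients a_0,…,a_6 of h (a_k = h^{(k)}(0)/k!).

L = (135 + 162·x + 81·x^2)·Dx + (99 + 261·x + 243·x^2 + 81·x^3)·Dx^2 + (15 + 18·x + 9·x^2)·Dx^3 + (11 + 29·x + 27·x^2 + 9·x^3)·Dx^4  (order 4).
h: a_k = 2, 2, -10, 2/3, 25/4, 2/5, -283/120, …
ICs: h(0) = 2, h′(0) = 2, h′′(0) = -20, h′′′(0) = 4.

f: a_k = 2, 0, -9, 0, 27/4, 0, -81/40, …
g: a_k = 0, 2, -1, 2/3, -1/2, 2/5, -1/3, …
h₀=f+g: left-lcm gives L₀, ord ≤ 4.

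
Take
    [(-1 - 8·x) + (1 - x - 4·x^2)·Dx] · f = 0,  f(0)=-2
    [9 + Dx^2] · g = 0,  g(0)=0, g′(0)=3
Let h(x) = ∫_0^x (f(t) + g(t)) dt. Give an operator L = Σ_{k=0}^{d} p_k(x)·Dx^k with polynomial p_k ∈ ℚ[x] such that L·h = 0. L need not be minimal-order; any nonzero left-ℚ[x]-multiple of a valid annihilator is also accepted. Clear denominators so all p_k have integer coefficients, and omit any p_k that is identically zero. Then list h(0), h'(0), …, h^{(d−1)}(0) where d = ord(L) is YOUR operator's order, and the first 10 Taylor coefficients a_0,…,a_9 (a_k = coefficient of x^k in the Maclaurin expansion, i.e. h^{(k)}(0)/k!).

L = (567 + 4806·x + 3321·x^2 + 9936·x^3 + 6480·x^4 + 10368·x^5)·Dx + (-171 + 117·x + 441·x^2 - 135·x^3 + 540·x^4 + 3888·x^5 + 5184·x^6)·Dx^2 + (63 + 534·x + 369·x^2 + 1104·x^3 + 720·x^4 + 1152·x^5)·Dx^3 + (-19 + 13·x + 49·x^2 - 15·x^3 + 60·x^4 + 432·x^5 + 576·x^6)·Dx^4  (order 4).
h: a_k = 0, -2, 1/2, -10/3, -45/8, -58/5, -5119/240, -362/7, -494163/4480, -2330/9, …
ICs: h(0) = 0, h′(0) = -2, h′′(0) = 1, h′′′(0) = -20.

f: a_k = -2, -2, -10, -18, -58, -130, -362, -882, -2330, -5858, …
g: a_k = 0, 3, 0, -9/2, 0, 81/40, 0, -243/560, 0, 243/4480, …
L₀ := lclm(L_f,L_g); ord L₀ ≤ 1+2.
h=∫h₀ ⇒ L = L₀·Dx.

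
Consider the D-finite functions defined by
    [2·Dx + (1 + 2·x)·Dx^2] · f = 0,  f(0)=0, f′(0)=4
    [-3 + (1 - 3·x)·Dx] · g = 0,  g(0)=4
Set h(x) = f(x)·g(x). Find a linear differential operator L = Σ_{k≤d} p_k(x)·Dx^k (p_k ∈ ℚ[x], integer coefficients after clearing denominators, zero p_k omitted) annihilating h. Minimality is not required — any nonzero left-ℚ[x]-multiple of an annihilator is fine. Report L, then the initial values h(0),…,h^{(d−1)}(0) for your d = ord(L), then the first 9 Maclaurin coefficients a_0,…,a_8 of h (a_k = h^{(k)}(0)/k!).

f: a_k = 0, 4, -4, 16/3, -8, 64/5, -64/3, 256/7, -64, …
g: a_k = 4, 12, 36, 108, 324, 972, 2916, 8748, 26244, …
L₀ := L_f ⊗_s L_g (sym. prod.), ord ≤ 2.
L = 6 + (4 + 18·x)·Dx + (-1 + x + 6·x^2)·Dx^2  (order 2).
h: a_k = 0, 16, 32, 352/3, 320, 5056/5, 44224/15, 314688/35, 935104/35, …
ICs: h(0) = 0, h′(0) = 16.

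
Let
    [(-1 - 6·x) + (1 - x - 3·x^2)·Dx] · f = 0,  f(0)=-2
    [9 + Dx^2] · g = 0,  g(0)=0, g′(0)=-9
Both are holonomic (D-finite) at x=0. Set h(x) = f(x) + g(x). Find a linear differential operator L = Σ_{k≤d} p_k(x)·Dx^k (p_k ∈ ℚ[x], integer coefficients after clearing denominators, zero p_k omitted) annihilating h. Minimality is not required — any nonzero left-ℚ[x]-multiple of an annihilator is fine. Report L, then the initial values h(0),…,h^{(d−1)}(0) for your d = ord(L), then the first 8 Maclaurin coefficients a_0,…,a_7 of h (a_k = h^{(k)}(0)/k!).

L = (459 + 2916·x + 1539·x^2 + 3888·x^3 + 3645·x^4 + 4374·x^5) + (-153 + 153·x + 378·x^2 - 405·x^3 + 2187·x^5 + 2187·x^6)·Dx + (51 + 324·x + 171·x^2 + 432·x^3 + 405·x^4 + 486·x^5)·Dx^2 + (-17 + 17·x + 42·x^2 - 45·x^3 + 243·x^5 + 243·x^6)·Dx^3  (order 3).
h: a_k = -2, -11, -8, -1/2, -38, -3443/40, -194, -242311/560, …
ICs: h(0) = -2, h′(0) = -11, h′′(0) = -16.

f: a_k = -2, -2, -8, -14, -38, -80, -194, -434, …
g: a_k = 0, -9, 0, 27/2, 0, -243/40, 0, 729/560, …
L₀ := lclm(L_f,L_g); ord L₀ ≤ 1+2.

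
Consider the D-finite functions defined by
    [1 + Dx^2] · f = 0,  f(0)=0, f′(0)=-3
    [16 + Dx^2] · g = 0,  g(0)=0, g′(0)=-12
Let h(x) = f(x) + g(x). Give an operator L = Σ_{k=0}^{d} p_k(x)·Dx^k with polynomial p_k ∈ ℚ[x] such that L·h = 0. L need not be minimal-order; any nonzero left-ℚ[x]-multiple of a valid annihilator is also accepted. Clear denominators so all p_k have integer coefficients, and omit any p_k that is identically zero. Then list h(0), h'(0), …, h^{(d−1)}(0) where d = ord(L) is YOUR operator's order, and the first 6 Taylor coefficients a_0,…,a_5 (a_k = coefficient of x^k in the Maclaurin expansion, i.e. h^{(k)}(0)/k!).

L = 16 + 17·Dx^2 + Dx^4  (order 4).
h: a_k = 0, -15, 0, 65/2, 0, -205/8, …
ICs: h(0) = 0, h′(0) = -15, h′′(0) = 0, h′′′(0) = 195.

f: a_k = 0, -3, 0, 1/2, 0, -1/40, …
g: a_k = 0, -12, 0, 32, 0, -128/5, …
L₀ := lclm(L_f,L_g); ord L₀ ≤ 2+2.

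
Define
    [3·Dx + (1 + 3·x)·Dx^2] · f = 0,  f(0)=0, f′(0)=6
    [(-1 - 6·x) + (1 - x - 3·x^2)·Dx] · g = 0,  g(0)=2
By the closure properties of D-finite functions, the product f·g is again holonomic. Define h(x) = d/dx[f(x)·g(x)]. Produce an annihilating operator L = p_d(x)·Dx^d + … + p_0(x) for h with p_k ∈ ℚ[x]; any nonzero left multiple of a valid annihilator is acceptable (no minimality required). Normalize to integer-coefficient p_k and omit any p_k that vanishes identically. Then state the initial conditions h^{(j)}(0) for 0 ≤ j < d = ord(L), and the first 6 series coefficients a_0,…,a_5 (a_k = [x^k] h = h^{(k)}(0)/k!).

L = (34 + 162·x + 324·x^2) + (1 + 29·x + 180·x^2 + 252·x^3)·Dx + (-1 - 6·x - 2·x^2 + 33·x^3 + 36·x^4)·Dx^2  (order 2).
h: a_k = 12, -12, 198, -132, 1797, -6768/5, …
ICs: h(0) = 12, h′(0) = -12.

f: a_k = 0, 6, -9, 18, -81/2, 486/5, …
g: a_k = 2, 2, 8, 14, 38, 80, …
f·g: L₀ = L_f ⊗_s L_g, ord ≤ 2·1.
Derive L from L₀ (diff closure).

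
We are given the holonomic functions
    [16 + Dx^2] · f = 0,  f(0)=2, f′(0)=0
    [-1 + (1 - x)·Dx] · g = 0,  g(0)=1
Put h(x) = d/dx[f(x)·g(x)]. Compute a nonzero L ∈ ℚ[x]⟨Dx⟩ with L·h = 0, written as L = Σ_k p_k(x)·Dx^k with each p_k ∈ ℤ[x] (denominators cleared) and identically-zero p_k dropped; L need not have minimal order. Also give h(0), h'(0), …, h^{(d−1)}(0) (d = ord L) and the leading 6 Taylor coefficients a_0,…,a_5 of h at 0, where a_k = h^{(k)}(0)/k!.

L = (14 - 32·x + 16·x^2) + (-2 + 2·x)·Dx + (1 - 2·x + x^2)·Dx^2  (order 2).
h: a_k = 2, -28, -42, 88/3, 110/3, -364/15, …
ICs: h(0) = 2, h′(0) = -28.

f: a_k = 2, 0, -16, 0, 64/3, 0, …
g: a_k = 1, 1, 1, 1, 1, 1, …
h₀=f·g: eliminate ⇒ L₀, order ≤ 2·1.
Differentiate: ansatz ord ≤ ord L₀ ⇒ L.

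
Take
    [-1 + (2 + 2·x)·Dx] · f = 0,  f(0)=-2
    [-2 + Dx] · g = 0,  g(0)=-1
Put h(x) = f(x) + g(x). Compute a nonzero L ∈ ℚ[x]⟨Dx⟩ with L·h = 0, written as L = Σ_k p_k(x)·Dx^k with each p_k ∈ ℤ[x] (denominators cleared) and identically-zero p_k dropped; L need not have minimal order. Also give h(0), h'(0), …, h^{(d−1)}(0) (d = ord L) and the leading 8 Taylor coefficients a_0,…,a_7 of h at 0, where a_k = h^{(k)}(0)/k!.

f: a_k = -2, -1, 1/4, -1/8, 5/64, -7/128, 21/512, -33/1024, …
g: a_k = -1, -2, -2, -4/3, -2/3, -4/15, -4/45, -8/315, …
Weyl lclm of L_f,L_g ⇒ L₀ (ord ≤ 2).
L = (10 + 8·x) + (-17 - 32·x - 16·x^2)·Dx + (6 + 14·x + 8·x^2)·Dx^2  (order 2).
h: a_k = -3, -3, -7/4, -35/24, -113/192, -617/1920, -1103/23040, -18587/322560, …
ICs: h(0) = -3, h′(0) = -3.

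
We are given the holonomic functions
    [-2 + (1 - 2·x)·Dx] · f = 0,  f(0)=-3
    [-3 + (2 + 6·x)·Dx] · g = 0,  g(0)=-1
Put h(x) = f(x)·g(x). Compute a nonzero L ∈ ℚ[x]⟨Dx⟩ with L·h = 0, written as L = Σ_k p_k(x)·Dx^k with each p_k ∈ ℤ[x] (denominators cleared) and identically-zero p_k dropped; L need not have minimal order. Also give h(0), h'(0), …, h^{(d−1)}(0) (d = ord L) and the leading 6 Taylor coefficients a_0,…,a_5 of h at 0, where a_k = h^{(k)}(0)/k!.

L = (7 + 6·x) + (-2 - 2·x + 12·x^2)·Dx  (order 1).
h: a_k = 3, 21/2, 141/8, 645/16, 9105/128, 41523/256, …
ICs: h(0) = 3.

f: a_k = -3, -6, -12, -24, -48, -96, …
g: a_k = -1, -3/2, 9/8, -27/16, 405/128, -1701/256, …
f·g: L₀ = L_f ⊗_s L_g, ord ≤ 1·1.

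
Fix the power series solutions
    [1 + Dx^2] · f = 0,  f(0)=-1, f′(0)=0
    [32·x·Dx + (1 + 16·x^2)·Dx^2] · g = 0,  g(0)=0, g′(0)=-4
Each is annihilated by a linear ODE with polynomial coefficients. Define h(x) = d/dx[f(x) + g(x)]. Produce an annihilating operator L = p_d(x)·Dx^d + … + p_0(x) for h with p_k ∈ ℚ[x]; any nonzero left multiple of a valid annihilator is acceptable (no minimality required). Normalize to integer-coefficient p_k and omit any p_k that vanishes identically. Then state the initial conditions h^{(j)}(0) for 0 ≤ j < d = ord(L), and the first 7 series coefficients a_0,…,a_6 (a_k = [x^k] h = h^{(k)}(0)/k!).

f: a_k = -1, 0, 1/2, 0, -1/24, 0, 1/720, …
g: a_k = 0, -4, 0, 64/3, 0, -1024/5, 0, …
Sum ⇒ L₀ = lclm(L_f,L_g) in ℚ(x)⟨Dx⟩.
Derive L from L₀ (diff closure).
L = (-6112·x + 99328·x^3 + 8192·x^5) + (-31 + 1072·x^2 + 25344·x^4 + 4096·x^6)·Dx + (-6112·x + 99328·x^3 + 8192·x^5)·Dx^2 + (-31 + 1072·x^2 + 25344·x^4 + 4096·x^6)·Dx^3  (order 3).
h: a_k = -4, 1, 64, -1/6, -1024, 1/120, 16384, …
ICs: h(0) = -4, h′(0) = 1, h′′(0) = 128.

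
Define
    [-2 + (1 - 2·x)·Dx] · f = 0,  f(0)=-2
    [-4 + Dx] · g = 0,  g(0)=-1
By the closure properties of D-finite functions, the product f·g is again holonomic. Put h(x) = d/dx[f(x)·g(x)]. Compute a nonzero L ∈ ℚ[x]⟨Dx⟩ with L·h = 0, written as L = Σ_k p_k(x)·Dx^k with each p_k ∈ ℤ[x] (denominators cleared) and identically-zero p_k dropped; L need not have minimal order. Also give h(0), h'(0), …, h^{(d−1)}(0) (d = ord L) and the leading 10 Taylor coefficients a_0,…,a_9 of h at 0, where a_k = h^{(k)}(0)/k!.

L = (20 - 48·x + 32·x^2) + (-3 + 10·x - 8·x^2)·Dx  (order 1).
h: a_k = 12, 80, 304, 896, 6976/3, 84736/15, 39680/3, 9531392/315, 21449728/315, 143003648/945, …
ICs: h(0) = 12.

f: a_k = -2, -4, -8, -16, -32, -64, -128, -256, -512, -1024, …
g: a_k = -1, -4, -8, -32/3, -32/3, -128/15, -256/45, -1024/315, -512/315, -2048/2835, …
Product ⇒ symmetric product L₀, ord ≤ 1.
h=h₀': d/dx-closure on L₀ ⇒ L.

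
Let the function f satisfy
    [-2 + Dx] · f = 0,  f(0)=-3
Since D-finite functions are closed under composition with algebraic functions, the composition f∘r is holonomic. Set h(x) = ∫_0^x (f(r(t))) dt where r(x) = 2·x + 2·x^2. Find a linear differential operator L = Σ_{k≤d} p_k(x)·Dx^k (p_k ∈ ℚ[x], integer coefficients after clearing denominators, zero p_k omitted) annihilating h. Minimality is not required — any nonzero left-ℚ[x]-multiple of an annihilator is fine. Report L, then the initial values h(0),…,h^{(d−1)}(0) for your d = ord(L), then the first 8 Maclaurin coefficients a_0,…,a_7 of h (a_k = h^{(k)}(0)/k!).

f: a_k = -3, -6, -6, -4, -2, -4/5, -4/15, -8/105, …
Substitute x→r, Dx→(1/r')Dx; clear ⇒ L₀.
Integrate: L := L₀·Dx.
L = (-4 - 8·x)·Dx + Dx^2  (order 2).
h: a_k = 0, -3, -6, -12, -20, -152/5, -208/5, -5536/105, …
ICs: h(0) = 0, h′(0) = -3.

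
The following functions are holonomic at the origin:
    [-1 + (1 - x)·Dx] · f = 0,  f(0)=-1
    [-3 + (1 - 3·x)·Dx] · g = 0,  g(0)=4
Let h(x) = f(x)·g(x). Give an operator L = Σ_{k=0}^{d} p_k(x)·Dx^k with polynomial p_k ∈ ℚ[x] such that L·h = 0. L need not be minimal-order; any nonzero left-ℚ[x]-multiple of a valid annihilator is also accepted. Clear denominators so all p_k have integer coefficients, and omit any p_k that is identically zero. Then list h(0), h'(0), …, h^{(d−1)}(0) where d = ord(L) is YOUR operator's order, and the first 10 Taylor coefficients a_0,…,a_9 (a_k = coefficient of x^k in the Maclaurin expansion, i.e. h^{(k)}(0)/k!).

L = (-4 + 6·x) + (1 - 4·x + 3·x^2)·Dx  (order 1).
h: a_k = -4, -16, -52, -160, -484, -1456, -4372, -13120, -39364, -118096, …
ICs: h(0) = -4.

f: a_k = -1, -1, -1, -1, -1, -1, -1, -1, -1, -1, …
g: a_k = 4, 12, 36, 108, 324, 972, 2916, 8748, 26244, 78732, …
f·g: L₀ = L_f ⊗_s L_g, ord ≤ 1·1.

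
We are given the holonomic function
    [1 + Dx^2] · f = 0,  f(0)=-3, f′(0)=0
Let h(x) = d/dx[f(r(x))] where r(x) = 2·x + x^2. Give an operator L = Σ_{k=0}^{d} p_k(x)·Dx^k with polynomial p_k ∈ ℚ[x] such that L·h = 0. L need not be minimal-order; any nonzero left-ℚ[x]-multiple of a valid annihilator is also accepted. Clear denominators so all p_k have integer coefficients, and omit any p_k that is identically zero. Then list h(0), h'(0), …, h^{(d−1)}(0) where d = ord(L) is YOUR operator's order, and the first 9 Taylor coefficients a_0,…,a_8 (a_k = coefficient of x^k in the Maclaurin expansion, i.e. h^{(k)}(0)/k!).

L = (7 + 16·x + 24·x^2 + 16·x^3 + 4·x^4) + (-3 - 3·x)·Dx + (1 + 2·x + x^2)·Dx^2  (order 2).
h: a_k = 0, 12, 18, -2, -20, -82/5, -7/5, 719/105, 186/35, …
ICs: h(0) = 0, h′(0) = 12.

f: a_k = -3, 0, 3/2, 0, -1/8, 0, 1/240, 0, -1/13440, …
h₀=f(r): pull back L_f along r ⇒ L₀.
Differentiate: ansatz ord ≤ ord L₀ ⇒ L.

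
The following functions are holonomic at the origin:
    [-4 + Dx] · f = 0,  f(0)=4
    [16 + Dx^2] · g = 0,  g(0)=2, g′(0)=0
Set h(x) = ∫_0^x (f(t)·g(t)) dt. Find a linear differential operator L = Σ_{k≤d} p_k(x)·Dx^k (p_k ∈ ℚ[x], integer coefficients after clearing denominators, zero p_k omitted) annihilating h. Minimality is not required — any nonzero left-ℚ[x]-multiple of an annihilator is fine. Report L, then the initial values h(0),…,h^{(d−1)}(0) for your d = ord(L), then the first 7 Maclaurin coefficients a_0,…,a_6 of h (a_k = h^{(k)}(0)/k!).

f: a_k = 4, 16, 32, 128/3, 128/3, 512/15, 1024/45, …
g: a_k = 2, 0, -16, 0, 64/3, 0, -512/45, …
L₀ := L_f ⊗_s L_g (sym. prod.), ord ≤ 2.
Integrate: L := L₀·Dx.
L = 32·Dx - 8·Dx^2 + Dx^3  (order 3).
h: a_k = 0, 8, 16, 0, -128/3, -1024/15, -2048/45, …
ICs: h(0) = 0, h′(0) = 8, h′′(0) = 32.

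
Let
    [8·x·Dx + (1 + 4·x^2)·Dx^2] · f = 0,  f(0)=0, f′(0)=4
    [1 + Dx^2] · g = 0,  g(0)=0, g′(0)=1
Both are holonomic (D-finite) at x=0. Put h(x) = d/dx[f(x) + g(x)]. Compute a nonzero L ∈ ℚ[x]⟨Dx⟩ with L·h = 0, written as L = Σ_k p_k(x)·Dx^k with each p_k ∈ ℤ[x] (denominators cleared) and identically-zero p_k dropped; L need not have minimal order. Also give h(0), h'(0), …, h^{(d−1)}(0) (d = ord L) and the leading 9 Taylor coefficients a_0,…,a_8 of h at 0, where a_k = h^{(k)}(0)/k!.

L = (-376·x + 1600·x^3 + 128·x^5) + (-7 + 76·x^2 + 432·x^4 + 64·x^6)·Dx + (-376·x + 1600·x^3 + 128·x^5)·Dx^2 + (-7 + 76·x^2 + 432·x^4 + 64·x^6)·Dx^3  (order 3).
h: a_k = 5, 0, -33/2, 0, 1537/24, 0, -184321/720, 0, 41287681/40320, …
ICs: h(0) = 5, h′(0) = 0, h′′(0) = -33.

f: a_k = 0, 4, 0, -16/3, 0, 64/5, 0, -256/7, 0, …
g: a_k = 0, 1, 0, -1/6, 0, 1/120, 0, -1/5040, 0, …
f+g: L₀ = lclm(L_f,L_g), ord ≤ 2+2.
h₀' ⇒ L via d/dx closure of L₀.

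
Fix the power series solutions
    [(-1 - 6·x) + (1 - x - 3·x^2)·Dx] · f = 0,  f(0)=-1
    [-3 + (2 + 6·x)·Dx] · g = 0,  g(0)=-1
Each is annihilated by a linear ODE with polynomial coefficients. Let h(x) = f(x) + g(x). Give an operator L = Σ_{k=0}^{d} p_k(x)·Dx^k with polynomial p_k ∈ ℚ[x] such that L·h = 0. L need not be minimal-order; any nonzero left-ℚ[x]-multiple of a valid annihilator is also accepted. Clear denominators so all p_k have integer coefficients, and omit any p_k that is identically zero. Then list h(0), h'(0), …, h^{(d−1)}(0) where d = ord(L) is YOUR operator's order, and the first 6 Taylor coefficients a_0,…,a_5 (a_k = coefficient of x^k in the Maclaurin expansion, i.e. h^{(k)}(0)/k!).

f: a_k = -1, -1, -4, -7, -19, -40, …
g: a_k = -1, -3/2, 9/8, -27/16, 405/128, -1701/256, …
f+g: L₀ = lclm(L_f,L_g), ord ≤ 1+1.
L = (-57 - 297·x - 567·x^2 - 810·x^3) + (41 + 246·x + 891·x^2 + 1998·x^3 + 2025·x^4)·Dx + (2 - 38·x - 186·x^2 + 54·x^3 + 918·x^4 + 810·x^5)·Dx^2  (order 2).
h: a_k = -2, -5/2, -23/8, -139/16, -2027/128, -11941/256, …
ICs: h(0) = -2, h′(0) = -5/2.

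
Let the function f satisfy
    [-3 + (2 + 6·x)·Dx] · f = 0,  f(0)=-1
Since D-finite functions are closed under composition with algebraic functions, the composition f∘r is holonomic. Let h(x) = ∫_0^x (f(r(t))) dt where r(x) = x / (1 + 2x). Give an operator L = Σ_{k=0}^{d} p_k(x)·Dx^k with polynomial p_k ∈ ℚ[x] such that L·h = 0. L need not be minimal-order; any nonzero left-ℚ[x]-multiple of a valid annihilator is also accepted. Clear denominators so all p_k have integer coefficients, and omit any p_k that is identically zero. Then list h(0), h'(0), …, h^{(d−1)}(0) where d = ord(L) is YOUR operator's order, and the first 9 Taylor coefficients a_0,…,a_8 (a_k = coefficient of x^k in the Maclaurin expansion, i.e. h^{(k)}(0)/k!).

f: a_k = -1, -3/2, 9/8, -27/16, 405/128, -1701/256, 15309/1024, -72171/2048, 2814669/32768, …
L₀ from L_f via x↦r, Dx↦r'^{-1}Dx.
∫: right-multiply L₀ by Dx.
L = -3·Dx + (2 + 14·x + 20·x^2)·Dx^2  (order 2).
h: a_k = 0, -1, -3/4, 11/8, -195/64, 993/128, -11303/512, 492501/7168, -3761283/16384, …
ICs: h(0) = 0, h′(0) = -1.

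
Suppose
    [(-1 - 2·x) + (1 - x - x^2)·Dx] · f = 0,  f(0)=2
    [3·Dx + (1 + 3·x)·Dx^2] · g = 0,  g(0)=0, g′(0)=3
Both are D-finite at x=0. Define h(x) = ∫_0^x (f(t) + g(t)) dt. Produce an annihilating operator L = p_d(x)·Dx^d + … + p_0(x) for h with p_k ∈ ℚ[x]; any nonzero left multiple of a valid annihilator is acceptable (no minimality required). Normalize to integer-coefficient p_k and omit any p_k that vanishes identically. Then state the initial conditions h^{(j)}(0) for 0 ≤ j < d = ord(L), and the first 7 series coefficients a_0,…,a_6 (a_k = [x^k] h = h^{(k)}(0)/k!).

L = (126 + 342·x + 468·x^2 + 180·x^3 + 108·x^4)·Dx^2 + (156·x + 576·x^2 + 672·x^3 + 378·x^4 + 180·x^5)·Dx^3 + (-7 - 35·x - 29·x^2 + 63·x^3 + 99·x^4 + 93·x^5 + 36·x^6)·Dx^4  (order 4).
h: a_k = 0, 2, 5/2, -1/6, 15/4, -41/20, 323/30, …
ICs: h(0) = 0, h′(0) = 2, h′′(0) = 5, h′′′(0) = -1.

f: a_k = 2, 2, 4, 6, 10, 16, 26, …
g: a_k = 0, 3, -9/2, 9, -81/4, 243/5, -243/2, …
f+g: L₀ = lclm(L_f,L_g), ord ≤ 1+2.
h=∫₀ˣh₀: take L = L₀·Dx.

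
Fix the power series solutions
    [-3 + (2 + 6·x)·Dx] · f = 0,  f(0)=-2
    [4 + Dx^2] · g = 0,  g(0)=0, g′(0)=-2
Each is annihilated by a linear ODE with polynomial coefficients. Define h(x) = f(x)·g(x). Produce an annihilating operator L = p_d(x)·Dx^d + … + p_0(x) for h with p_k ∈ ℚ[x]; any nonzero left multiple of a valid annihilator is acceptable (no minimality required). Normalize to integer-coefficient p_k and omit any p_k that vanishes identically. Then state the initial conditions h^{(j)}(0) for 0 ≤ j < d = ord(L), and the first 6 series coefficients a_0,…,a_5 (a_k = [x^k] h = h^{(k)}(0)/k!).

f: a_k = -2, -3, 9/4, -27/8, 405/64, -1701/128, …
g: a_k = 0, -2, 0, 4/3, 0, -4/15, …
f·g: L₀ = L_f ⊗_s L_g, ord ≤ 1·2.
L = (43 + 96·x + 144·x^2) + (-12 - 36·x)·Dx + (4 + 24·x + 36·x^2)·Dx^2  (order 2).
h: a_k = 0, 4, 6, -43/6, 11/4, -4379/480, …
ICs: h(0) = 0, h′(0) = 4.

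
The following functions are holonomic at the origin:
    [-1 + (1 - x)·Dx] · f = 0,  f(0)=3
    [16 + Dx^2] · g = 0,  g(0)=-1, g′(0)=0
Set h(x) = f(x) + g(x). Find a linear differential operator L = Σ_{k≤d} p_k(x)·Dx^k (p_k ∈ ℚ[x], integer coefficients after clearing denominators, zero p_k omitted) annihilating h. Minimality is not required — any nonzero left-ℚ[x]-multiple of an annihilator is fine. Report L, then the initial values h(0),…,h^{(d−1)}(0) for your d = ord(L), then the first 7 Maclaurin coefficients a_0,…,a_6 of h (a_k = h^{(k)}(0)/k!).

f: a_k = 3, 3, 3, 3, 3, 3, 3, …
g: a_k = -1, 0, 8, 0, -32/3, 0, 256/45, …
L₀ := lclm(L_f,L_g); ord L₀ ≤ 1+2.
L = (176 - 256·x + 128·x^2) + (-144 + 400·x - 384·x^2 + 128·x^3)·Dx + (11 - 16·x + 8·x^2)·Dx^2 + (-9 + 25·x - 24·x^2 + 8·x^3)·Dx^3  (order 3).
h: a_k = 2, 3, 11, 3, -23/3, 3, 391/45, …
ICs: h(0) = 2, h′(0) = 3, h′′(0) = 22.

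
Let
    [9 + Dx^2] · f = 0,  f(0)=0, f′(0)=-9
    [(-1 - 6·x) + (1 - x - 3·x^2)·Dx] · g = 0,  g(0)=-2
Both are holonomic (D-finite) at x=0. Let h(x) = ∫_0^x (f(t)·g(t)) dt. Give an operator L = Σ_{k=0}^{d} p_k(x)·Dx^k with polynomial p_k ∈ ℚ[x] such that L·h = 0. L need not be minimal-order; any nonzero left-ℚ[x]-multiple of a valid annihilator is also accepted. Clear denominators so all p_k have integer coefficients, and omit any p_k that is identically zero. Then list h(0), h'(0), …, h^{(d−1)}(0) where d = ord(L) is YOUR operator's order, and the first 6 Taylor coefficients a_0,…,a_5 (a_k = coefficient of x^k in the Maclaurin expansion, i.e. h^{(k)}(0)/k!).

L = (-3 + 9·x + 27·x^2)·Dx + (2 + 12·x)·Dx^2 + (-1 + x + 3·x^2)·Dx^3  (order 3).
h: a_k = 0, 0, 9, 6, 45/4, 99/5, …
ICs: h(0) = 0, h′(0) = 0, h′′(0) = 18.

f: a_k = 0, -9, 0, 27/2, 0, -243/40, …
g: a_k = -2, -2, -8, -14, -38, -80, …
f·g: L₀ = L_f ⊗_s L_g, ord ≤ 2·1.
∫: right-multiply L₀ by Dx.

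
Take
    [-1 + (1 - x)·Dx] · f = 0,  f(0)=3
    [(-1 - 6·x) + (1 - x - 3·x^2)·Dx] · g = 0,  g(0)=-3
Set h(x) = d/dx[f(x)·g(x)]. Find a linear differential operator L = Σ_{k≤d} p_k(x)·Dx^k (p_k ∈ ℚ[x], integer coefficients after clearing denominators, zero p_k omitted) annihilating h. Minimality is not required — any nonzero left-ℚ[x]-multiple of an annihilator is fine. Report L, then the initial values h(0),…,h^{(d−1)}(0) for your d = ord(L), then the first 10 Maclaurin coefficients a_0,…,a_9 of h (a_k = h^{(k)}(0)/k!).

L = (12 + 6·x - 12·x^2 - 96·x^3 + 108·x^4) + (-2 + 21·x^2 - 16·x^3 - 30·x^4 + 27·x^5)·Dx  (order 1).
h: a_k = -18, -108, -351, -1152, -3240, -9126, -24318, -64368, -166293, -426240, …
ICs: h(0) = -18.

f: a_k = 3, 3, 3, 3, 3, 3, 3, 3, 3, 3, …
g: a_k = -3, -3, -12, -21, -57, -120, -291, -651, -1524, -3477, …
Sym-product of L_f,L_g gives L₀ (≤ ord 1).
h=h₀': d/dx-closure on L₀ ⇒ L.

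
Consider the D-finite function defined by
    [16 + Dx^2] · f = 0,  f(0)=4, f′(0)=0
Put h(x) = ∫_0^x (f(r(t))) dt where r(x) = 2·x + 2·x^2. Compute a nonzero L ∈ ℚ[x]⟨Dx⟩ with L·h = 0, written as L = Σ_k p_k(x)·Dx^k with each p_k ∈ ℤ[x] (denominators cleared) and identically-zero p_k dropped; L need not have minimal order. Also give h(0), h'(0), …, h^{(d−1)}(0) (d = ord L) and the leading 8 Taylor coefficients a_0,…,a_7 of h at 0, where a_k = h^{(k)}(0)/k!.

L = (64 + 384·x + 768·x^2 + 512·x^3)·Dx - 2·Dx^2 + (1 + 2·x)·Dx^3  (order 3).
h: a_k = 0, 4, 0, -128/3, -64, 1664/15, 4096/9, 118784/315, …
ICs: h(0) = 0, h′(0) = 4, h′′(0) = 0.

f: a_k = 4, 0, -32, 0, 128/3, 0, -1024/45, 0, …
L₀ from L_f via x↦r, Dx↦r'^{-1}Dx.
h=∫h₀ ⇒ L = L₀·Dx.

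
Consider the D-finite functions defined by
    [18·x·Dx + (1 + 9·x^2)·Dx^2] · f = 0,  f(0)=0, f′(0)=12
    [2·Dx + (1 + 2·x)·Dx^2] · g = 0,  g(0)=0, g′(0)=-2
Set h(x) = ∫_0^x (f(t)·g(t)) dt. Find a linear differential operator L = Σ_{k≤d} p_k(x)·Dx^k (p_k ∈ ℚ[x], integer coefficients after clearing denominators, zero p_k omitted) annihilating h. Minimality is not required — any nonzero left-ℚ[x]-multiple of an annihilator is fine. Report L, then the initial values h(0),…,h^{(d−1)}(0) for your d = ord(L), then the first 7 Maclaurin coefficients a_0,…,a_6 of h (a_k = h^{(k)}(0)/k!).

L = (792 + 3024·x + 22680·x^2 + 102384·x^3 + 174960·x^4 + 151632·x^5 + 104976·x^7)·Dx^2 + (332 + 4752·x + 28908·x^2 + 127008·x^3 + 351216·x^4 + 542376·x^5 + 408240·x^6 + 157464·x^7 + 367416·x^8)·Dx^3 + (44 + 916·x + 6696·x^2 + 27252·x^3 + 85860·x^4 + 193428·x^5 + 279936·x^6 + 224532·x^7 + 157464·x^8 + 209952·x^9)·Dx^4 + (10 + 76·x + 418·x^2 + 1728·x^3 + 5391·x^4 + 12960·x^5 + 24948·x^6 + 34992·x^7 + 29889·x^8 + 26244·x^9 + 26244·x^10)·Dx^5  (order 5).
h: a_k = 0, 0, 0, -8, 6, 8, -4, …
ICs: h(0) = 0, h′(0) = 0, h′′(0) = 0, h′′′(0) = -48, h′′′′(0) = 144.

f: a_k = 0, 12, 0, -36, 0, 972/5, 0, …
g: a_k = 0, -2, 2, -8/3, 4, -32/5, 32/3, …
f·g: L₀ = L_f ⊗_s L_g, ord ≤ 2·2.
∫: right-multiply L₀ by Dx.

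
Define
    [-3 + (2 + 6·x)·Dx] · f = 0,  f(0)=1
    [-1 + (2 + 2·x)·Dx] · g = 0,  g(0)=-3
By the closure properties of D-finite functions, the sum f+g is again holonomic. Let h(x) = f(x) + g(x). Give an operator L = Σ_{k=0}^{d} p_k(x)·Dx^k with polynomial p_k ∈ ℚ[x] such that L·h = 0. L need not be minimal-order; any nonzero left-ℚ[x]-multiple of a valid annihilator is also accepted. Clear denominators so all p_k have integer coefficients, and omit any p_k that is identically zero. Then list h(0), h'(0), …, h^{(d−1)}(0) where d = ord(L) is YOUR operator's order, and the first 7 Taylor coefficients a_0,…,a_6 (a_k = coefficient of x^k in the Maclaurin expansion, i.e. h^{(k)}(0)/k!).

f: a_k = 1, 3/2, -9/8, 27/16, -405/128, 1701/256, -15309/1024, …
g: a_k = -3, -3/2, 3/8, -3/16, 15/128, -21/256, 63/1024, …
h₀=f+g: left-lcm gives L₀, ord ≤ 2.
L = -3 + (8 + 12·x)·Dx + (4 + 16·x + 12·x^2)·Dx^2  (order 2).
h: a_k = -2, 0, -3/4, 3/2, -195/64, 105/16, -7623/512, …
ICs: h(0) = -2, h′(0) = 0.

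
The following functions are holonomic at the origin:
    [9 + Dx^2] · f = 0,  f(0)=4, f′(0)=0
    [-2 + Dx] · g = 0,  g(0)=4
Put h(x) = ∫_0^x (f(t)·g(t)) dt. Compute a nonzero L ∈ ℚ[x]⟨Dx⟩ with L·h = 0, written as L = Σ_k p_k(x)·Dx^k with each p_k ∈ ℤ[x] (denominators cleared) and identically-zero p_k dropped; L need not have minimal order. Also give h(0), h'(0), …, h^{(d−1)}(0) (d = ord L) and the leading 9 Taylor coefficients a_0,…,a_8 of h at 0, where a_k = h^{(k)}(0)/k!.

L = 13·Dx - 4·Dx^2 + Dx^3  (order 3).
h: a_k = 0, 16, 16, -40/3, -92/3, -238/15, 122/45, 407/63, 3277/1260, …
ICs: h(0) = 0, h′(0) = 16, h′′(0) = 32.

f: a_k = 4, 0, -18, 0, 27/2, 0, -81/20, 0, 729/1120, …
g: a_k = 4, 8, 8, 16/3, 8/3, 16/15, 16/45, 32/315, 8/315, …
Product ⇒ symmetric product L₀, ord ≤ 2.
Integrate: L := L₀·Dx.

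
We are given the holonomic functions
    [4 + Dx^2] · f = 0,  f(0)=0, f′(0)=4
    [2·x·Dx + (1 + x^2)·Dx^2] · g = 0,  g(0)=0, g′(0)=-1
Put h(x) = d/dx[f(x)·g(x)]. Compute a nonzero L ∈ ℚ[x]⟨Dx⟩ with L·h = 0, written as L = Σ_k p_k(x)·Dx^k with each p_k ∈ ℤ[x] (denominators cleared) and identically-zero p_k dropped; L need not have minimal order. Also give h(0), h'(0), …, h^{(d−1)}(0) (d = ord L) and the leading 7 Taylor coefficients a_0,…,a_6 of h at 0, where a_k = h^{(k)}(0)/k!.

f: a_k = 0, 4, 0, -8/3, 0, 8/15, 0, …
g: a_k = 0, -1, 0, 1/3, 0, -1/5, 0, …
f·g: L₀ = L_f ⊗_s L_g, ord ≤ 2·2.
Differentiate: ansatz ord ≤ ord L₀ ⇒ L.
L = (512 + 1824·x^2 + 2768·x^4 + 1920·x^6 + 912·x^8 + 320·x^10 + 64·x^12) + (248·x + 944·x^3 + 1240·x^5 + 800·x^7 + 320·x^9 + 64·x^11)·Dx + (168 + 652·x^2 + 1080·x^4 + 892·x^6 + 488·x^8 + 176·x^10 + 32·x^12)·Dx^2 + (62·x + 236·x^3 + 310·x^5 + 200·x^7 + 80·x^9 + 16·x^11)·Dx^3 + (10 + 49·x^2 + 97·x^4 + 103·x^6 + 65·x^8 + 24·x^10 + 4·x^12)·Dx^4  (order 4).
h: a_k = 0, -8, 0, 16, 0, -40/3, 0, …
ICs: h(0) = 0, h′(0) = -8, h′′(0) = 0, h′′′(0) = 96.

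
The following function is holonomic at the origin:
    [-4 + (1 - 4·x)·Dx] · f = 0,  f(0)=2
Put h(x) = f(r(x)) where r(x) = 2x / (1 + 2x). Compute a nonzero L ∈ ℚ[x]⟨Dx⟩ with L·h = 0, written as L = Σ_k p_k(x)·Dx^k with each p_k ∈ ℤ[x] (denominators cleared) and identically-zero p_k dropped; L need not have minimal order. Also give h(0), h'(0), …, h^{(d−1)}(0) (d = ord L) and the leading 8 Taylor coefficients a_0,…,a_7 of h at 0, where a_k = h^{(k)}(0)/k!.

L = 8 + (-1 + 4·x + 12·x^2)·Dx  (order 1).
h: a_k = 2, 16, 96, 576, 3456, 20736, 124416, 746496, …
ICs: h(0) = 2.

f: a_k = 2, 8, 32, 128, 512, 2048, 8192, 32768, …
f∘r: x↦r, Dx↦Dx/r' in L_f ⇒ L₀.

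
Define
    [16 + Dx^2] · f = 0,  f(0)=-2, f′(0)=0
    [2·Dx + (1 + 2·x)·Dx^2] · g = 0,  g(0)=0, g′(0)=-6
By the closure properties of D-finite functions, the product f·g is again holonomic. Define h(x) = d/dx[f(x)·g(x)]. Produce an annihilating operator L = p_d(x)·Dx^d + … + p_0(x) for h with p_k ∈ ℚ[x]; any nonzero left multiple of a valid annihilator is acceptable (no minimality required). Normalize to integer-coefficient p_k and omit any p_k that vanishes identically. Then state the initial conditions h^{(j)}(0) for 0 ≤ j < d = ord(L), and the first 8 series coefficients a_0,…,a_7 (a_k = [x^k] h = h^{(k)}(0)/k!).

L = (-896 + 28672·x + 282624·x^2 + 1032192·x^3 + 1826816·x^4 + 1572864·x^5 + 524288·x^6) + (576 + 12416·x + 66560·x^2 + 153600·x^3 + 163840·x^4 + 65536·x^5)·Dx + (280 + 6592·x + 44480·x^2 + 141312·x^3 + 234496·x^4 + 196608·x^5 + 65536·x^6)·Dx^2 + (36 + 776·x + 4160·x^2 + 9600·x^3 + 10240·x^4 + 4096·x^5)·Dx^3 + (21 + 300·x + 1676·x^2 + 4800·x^3 + 7520·x^4 + 6144·x^5 + 2048·x^6)·Dx^4  (order 4).
h: a_k = 12, -24, -240, 288, 192, 0, -3328/5, 15872/15, …
ICs: h(0) = 12, h′(0) = -24, h′′(0) = -480, h′′′(0) = 1728.

f: a_k = -2, 0, 16, 0, -64/3, 0, 512/45, 0, …
g: a_k = 0, -6, 6, -8, 12, -96/5, 32, -384/7, …
L₀ := L_f ⊗_s L_g (sym. prod.), ord ≤ 4.
h=h₀': d/dx-closure on L₀ ⇒ L.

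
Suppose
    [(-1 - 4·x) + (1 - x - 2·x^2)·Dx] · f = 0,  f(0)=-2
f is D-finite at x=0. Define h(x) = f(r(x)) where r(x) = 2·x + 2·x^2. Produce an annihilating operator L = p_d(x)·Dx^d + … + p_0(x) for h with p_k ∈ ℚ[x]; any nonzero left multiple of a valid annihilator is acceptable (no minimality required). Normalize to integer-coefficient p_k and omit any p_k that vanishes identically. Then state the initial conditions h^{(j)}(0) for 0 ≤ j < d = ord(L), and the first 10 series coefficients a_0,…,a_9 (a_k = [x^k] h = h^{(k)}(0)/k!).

L = (2 + 20·x + 48·x^2 + 32·x^3) + (-1 + 2·x + 10·x^2 + 16·x^3 + 8·x^4)·Dx  (order 1).
h: a_k = -2, -4, -28, -128, -616, -2992, -14416, -69632, -336224, -1623360, …
ICs: h(0) = -2.

f: a_k = -2, -2, -6, -10, -22, -42, -86, -170, -342, -682, …
L₀ from L_f via x↦r, Dx↦r'^{-1}Dx.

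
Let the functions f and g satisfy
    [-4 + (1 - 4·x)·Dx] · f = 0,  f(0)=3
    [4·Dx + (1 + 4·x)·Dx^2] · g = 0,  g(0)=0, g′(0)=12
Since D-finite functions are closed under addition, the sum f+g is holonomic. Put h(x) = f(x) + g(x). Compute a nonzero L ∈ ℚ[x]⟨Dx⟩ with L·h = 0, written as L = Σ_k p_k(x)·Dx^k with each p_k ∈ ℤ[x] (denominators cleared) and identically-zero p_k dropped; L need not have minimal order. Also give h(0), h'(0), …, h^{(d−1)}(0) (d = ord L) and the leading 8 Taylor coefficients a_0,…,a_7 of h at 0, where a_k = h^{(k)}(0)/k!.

L = (160 + 128·x)·Dx + (16 + 256·x + 256·x^2)·Dx^2 + (-3 - 4·x + 48·x^2 + 64·x^3)·Dx^3  (order 3).
h: a_k = 3, 24, 24, 256, 576, 18432/5, 10240, 393216/7, …
ICs: h(0) = 3, h′(0) = 24, h′′(0) = 48.

f: a_k = 3, 12, 48, 192, 768, 3072, 12288, 49152, …
g: a_k = 0, 12, -24, 64, -192, 3072/5, -2048, 49152/7, …
h₀=f+g: left-lcm gives L₀, ord ≤ 3.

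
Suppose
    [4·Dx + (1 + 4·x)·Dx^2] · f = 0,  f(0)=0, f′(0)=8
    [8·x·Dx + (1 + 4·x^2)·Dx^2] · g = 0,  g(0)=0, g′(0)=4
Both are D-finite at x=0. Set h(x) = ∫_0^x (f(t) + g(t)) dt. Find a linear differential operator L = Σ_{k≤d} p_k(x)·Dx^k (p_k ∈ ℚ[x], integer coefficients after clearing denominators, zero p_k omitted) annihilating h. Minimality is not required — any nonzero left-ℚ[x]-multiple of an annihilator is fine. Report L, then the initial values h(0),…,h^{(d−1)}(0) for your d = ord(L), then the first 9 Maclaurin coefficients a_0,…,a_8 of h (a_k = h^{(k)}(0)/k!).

f: a_k = 0, 8, -16, 128/3, -128, 2048/5, -4096/3, 32768/7, -16384, …
g: a_k = 0, 4, 0, -16/3, 0, 64/5, 0, -256/7, 0, …
Sum ⇒ L₀ = lclm(L_f,L_g) in ℚ(x)⟨Dx⟩.
∫: right-multiply L₀ by Dx.
L = (-8 - 96·x + 96·x^2 + 128·x^3)·Dx^2 + (-10 - 16·x - 72·x^2 + 192·x^3 + 256·x^4)·Dx^3 + (-1 - 2·x + 8·x^2 + 8·x^3 + 48·x^4 + 64·x^5)·Dx^4  (order 4).
h: a_k = 0, 0, 6, -16/3, 28/3, -128/5, 352/5, -4096/21, 4064/7, …
ICs: h(0) = 0, h′(0) = 0, h′′(0) = 12, h′′′(0) = -32.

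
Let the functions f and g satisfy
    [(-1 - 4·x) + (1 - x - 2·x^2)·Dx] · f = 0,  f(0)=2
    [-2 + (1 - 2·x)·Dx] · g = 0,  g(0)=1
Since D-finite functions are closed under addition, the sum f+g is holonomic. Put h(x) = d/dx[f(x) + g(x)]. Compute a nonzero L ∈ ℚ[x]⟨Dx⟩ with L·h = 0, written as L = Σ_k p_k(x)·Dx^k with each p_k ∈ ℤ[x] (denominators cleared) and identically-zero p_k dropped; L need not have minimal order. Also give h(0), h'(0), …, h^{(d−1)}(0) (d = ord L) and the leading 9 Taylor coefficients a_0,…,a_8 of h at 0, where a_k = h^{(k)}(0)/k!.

f: a_k = 2, 2, 6, 10, 22, 42, 86, 170, 342, …
g: a_k = 1, 2, 4, 8, 16, 32, 64, 128, 256, …
h₀=f+g: left-lcm gives L₀, ord ≤ 2.
Derive L from L₀ (diff closure).
L = 12 + (3 + 12·x)·Dx + (-1 + x + 2·x^2)·Dx^2  (order 2).
h: a_k = 4, 20, 54, 152, 370, 900, 2086, 4784, 10746, …
ICs: h(0) = 4, h′(0) = 20.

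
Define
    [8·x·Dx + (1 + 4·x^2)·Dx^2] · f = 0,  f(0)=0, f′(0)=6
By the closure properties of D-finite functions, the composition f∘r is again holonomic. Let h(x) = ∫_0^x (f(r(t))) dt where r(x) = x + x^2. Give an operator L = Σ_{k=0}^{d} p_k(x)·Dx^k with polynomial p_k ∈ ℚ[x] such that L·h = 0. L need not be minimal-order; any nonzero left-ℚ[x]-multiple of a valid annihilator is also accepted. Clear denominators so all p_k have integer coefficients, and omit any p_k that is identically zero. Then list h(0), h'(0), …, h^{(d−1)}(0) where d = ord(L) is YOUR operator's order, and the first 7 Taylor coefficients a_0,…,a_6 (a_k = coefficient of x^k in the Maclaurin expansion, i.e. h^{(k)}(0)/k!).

f: a_k = 0, 6, 0, -8, 0, 96/5, 0, …
h₀=f(r): pull back L_f along r ⇒ L₀.
∫: right-multiply L₀ by Dx.
L = (-2 + 8·x + 32·x^2 + 48·x^3 + 24·x^4)·Dx^2 + (1 + 2·x + 4·x^2 + 16·x^3 + 20·x^4 + 8·x^5)·Dx^3  (order 3).
h: a_k = 0, 0, 3, 2, -2, -24/5, -4/5, …
ICs: h(0) = 0, h′(0) = 0, h′′(0) = 6.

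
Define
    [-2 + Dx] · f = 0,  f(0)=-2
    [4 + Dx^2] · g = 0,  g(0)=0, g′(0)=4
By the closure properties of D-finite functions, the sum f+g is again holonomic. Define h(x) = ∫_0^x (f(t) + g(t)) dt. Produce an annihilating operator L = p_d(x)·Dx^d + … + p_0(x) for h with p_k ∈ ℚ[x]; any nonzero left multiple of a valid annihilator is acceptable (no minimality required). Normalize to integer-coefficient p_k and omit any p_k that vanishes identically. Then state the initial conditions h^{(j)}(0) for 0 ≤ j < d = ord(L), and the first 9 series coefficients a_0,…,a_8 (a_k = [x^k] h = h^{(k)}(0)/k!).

f: a_k = -2, -4, -4, -8/3, -4/3, -8/15, -8/45, -16/315, -4/315, …
g: a_k = 0, 4, 0, -8/3, 0, 8/15, 0, -16/315, 0, …
L₀ := lclm(L_f,L_g); ord L₀ ≤ 1+2.
Integrate: L := L₀·Dx.
L = -8·Dx + 4·Dx^2 - 2·Dx^3 + Dx^4  (order 4).
h: a_k = 0, -2, 0, -4/3, -4/3, -4/15, 0, -8/315, -4/315, …
ICs: h(0) = 0, h′(0) = -2, h′′(0) = 0, h′′′(0) = -8.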